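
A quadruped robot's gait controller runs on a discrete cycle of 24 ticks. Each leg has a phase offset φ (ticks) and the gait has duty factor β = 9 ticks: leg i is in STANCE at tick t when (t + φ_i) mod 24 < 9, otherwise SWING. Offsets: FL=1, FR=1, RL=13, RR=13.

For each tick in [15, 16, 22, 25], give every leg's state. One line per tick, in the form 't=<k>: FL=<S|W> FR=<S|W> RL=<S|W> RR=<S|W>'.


t=15: FL=W FR=W RL=S RR=S
t=16: FL=W FR=W RL=S RR=S
t=22: FL=W FR=W RL=W RR=W
t=25: FL=S FR=S RL=W RR=W

t=15: phase=(16,16,4,4) vs β=9 → FL=W FR=W RL=S RR=S
t=16: phase=(17,17,5,5) vs β=9 → FL=W FR=W RL=S RR=S
t=22: phase=(23,23,11,11) vs β=9 → FL=W FR=W RL=W RR=W
t=25: phase=(2,2,14,14) vs β=9 → FL=S FR=S RL=W RR=W


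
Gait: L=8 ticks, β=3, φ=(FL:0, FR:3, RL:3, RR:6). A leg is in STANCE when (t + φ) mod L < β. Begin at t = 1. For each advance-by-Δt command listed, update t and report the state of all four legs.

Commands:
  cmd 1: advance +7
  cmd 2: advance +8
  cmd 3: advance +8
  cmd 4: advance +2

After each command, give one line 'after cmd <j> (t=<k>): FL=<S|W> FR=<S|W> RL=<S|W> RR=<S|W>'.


start t=1: FL=S FR=W RL=W RR=W
cmd 1: advance +7 → t=8, phase=(0,3,3,6) → FL=S FR=W RL=W RR=W
cmd 2: advance +8 → t=16, phase=(0,3,3,6) → FL=S FR=W RL=W RR=W
cmd 3: advance +8 → t=24, phase=(0,3,3,6) → FL=S FR=W RL=W RR=W
cmd 4: advance +2 → t=26, phase=(2,5,5,0) → FL=S FR=W RL=W RR=S

after cmd 1 (t=8): FL=S FR=W RL=W RR=W
after cmd 2 (t=16): FL=S FR=W RL=W RR=W
after cmd 3 (t=24): FL=S FR=W RL=W RR=W
after cmd 4 (t=26): FL=S FR=W RL=W RR=S


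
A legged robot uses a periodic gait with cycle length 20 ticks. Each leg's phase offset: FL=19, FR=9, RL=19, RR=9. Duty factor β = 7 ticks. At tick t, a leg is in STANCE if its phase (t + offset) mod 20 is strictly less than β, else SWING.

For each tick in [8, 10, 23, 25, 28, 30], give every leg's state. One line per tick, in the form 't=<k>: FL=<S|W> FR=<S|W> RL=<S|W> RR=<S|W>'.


t=8: phase=(7,17,7,17) vs β=7 → FL=W FR=W RL=W RR=W
t=10: phase=(9,19,9,19) vs β=7 → FL=W FR=W RL=W RR=W
t=23: phase=(2,12,2,12) vs β=7 → FL=S FR=W RL=S RR=W
t=25: phase=(4,14,4,14) vs β=7 → FL=S FR=W RL=S RR=W
t=28: phase=(7,17,7,17) vs β=7 → FL=W FR=W RL=W RR=W
t=30: phase=(9,19,9,19) vs β=7 → FL=W FR=W RL=W RR=W

t=8: FL=W FR=W RL=W RR=W
t=10: FL=W FR=W RL=W RR=W
t=23: FL=S FR=W RL=S RR=W
t=25: FL=S FR=W RL=S RR=W
t=28: FL=W FR=W RL=W RR=W
t=30: FL=W FR=W RL=W RR=W


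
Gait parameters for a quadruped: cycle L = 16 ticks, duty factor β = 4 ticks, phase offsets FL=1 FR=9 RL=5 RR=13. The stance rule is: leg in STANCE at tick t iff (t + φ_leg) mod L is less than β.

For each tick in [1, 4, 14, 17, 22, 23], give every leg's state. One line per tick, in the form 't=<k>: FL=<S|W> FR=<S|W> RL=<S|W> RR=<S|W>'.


t=1: phase=(2,10,6,14) vs β=4 → FL=S FR=W RL=W RR=W
t=4: phase=(5,13,9,1) vs β=4 → FL=W FR=W RL=W RR=S
t=14: phase=(15,7,3,11) vs β=4 → FL=W FR=W RL=S RR=W
t=17: phase=(2,10,6,14) vs β=4 → FL=S FR=W RL=W RR=W
t=22: phase=(7,15,11,3) vs β=4 → FL=W FR=W RL=W RR=S
t=23: phase=(8,0,12,4) vs β=4 → FL=W FR=S RL=W RR=W

t=1: FL=S FR=W RL=W RR=W
t=4: FL=W FR=W RL=W RR=S
t=14: FL=W FR=W RL=S RR=W
t=17: FL=S FR=W RL=W RR=W
t=22: FL=W FR=W RL=W RR=S
t=23: FL=W FR=S RL=W RR=W


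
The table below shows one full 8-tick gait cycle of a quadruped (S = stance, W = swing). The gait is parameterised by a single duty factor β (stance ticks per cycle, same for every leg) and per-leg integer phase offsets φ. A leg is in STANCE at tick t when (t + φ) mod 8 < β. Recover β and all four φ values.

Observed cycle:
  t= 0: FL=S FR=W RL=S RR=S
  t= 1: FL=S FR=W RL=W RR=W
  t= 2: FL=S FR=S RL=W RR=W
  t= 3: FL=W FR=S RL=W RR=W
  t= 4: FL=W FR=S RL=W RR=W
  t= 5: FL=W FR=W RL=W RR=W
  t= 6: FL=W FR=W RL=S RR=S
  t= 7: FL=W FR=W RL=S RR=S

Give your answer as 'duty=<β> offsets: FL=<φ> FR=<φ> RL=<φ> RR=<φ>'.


duty β = stance ticks per leg = 3
FL: stance ticks = 3; W→S at t=0 → φ=0
FR: stance ticks = 3; W→S at t=2 → φ=6
RL: stance ticks = 3; W→S at t=6 → φ=2
RR: stance ticks = 3; W→S at t=6 → φ=2

duty=3 offsets: FL=0 FR=6 RL=2 RR=2


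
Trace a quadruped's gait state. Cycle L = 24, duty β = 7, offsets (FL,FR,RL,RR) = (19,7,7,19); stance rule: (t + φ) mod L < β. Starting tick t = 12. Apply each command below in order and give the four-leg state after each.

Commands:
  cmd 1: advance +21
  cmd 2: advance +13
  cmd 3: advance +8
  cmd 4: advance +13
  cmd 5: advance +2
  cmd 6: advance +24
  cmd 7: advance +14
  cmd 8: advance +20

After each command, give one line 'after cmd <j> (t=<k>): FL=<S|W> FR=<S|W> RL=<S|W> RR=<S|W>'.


after cmd 1 (t=33): FL=S FR=W RL=W RR=S
after cmd 2 (t=46): FL=W FR=S RL=S RR=W
after cmd 3 (t=54): FL=S FR=W RL=W RR=S
after cmd 4 (t=67): FL=W FR=S RL=S RR=W
after cmd 5 (t=69): FL=W FR=S RL=S RR=W
after cmd 6 (t=93): FL=W FR=S RL=S RR=W
after cmd 7 (t=107): FL=S FR=W RL=W RR=S
after cmd 8 (t=127): FL=S FR=W RL=W RR=S

start t=12: FL=W FR=W RL=W RR=W
cmd 1: advance +21 → t=33, phase=(4,16,16,4) → FL=S FR=W RL=W RR=S
cmd 2: advance +13 → t=46, phase=(17,5,5,17) → FL=W FR=S RL=S RR=W
cmd 3: advance +8 → t=54, phase=(1,13,13,1) → FL=S FR=W RL=W RR=S
cmd 4: advance +13 → t=67, phase=(14,2,2,14) → FL=W FR=S RL=S RR=W
cmd 5: advance +2 → t=69, phase=(16,4,4,16) → FL=W FR=S RL=S RR=W
cmd 6: advance +24 → t=93, phase=(16,4,4,16) → FL=W FR=S RL=S RR=W
cmd 7: advance +14 → t=107, phase=(6,18,18,6) → FL=S FR=W RL=W RR=S
cmd 8: advance +20 → t=127, phase=(2,14,14,2) → FL=S FR=W RL=W RR=S


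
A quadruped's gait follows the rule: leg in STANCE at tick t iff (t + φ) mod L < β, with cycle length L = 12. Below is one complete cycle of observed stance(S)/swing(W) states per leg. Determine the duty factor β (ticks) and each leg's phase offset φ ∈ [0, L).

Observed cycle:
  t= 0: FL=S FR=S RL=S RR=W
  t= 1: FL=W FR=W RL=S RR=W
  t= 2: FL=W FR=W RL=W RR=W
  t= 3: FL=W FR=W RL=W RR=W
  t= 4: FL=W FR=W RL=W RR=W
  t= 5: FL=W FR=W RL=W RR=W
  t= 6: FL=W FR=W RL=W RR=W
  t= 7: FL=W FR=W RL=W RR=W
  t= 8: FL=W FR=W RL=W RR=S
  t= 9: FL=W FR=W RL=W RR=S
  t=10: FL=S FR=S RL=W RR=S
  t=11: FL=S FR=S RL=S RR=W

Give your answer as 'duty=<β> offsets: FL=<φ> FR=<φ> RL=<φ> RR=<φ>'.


duty=3 offsets: FL=2 FR=2 RL=1 RR=4

duty β = stance ticks per leg = 3
FL: stance ticks = 3; W→S at t=10 → φ=2
FR: stance ticks = 3; W→S at t=10 → φ=2
RL: stance ticks = 3; W→S at t=11 → φ=1
RR: stance ticks = 3; W→S at t=8 → φ=4


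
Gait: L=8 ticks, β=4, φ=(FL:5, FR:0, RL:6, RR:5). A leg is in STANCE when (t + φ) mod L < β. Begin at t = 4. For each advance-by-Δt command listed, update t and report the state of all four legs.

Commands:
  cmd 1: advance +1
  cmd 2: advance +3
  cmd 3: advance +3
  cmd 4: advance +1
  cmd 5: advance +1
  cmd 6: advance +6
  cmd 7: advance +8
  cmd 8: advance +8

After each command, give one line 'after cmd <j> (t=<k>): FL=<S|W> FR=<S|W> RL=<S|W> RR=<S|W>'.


start t=4: FL=S FR=W RL=S RR=S
cmd 1: advance +1 → t=5, phase=(2,5,3,2) → FL=S FR=W RL=S RR=S
cmd 2: advance +3 → t=8, phase=(5,0,6,5) → FL=W FR=S RL=W RR=W
cmd 3: advance +3 → t=11, phase=(0,3,1,0) → FL=S FR=S RL=S RR=S
cmd 4: advance +1 → t=12, phase=(1,4,2,1) → FL=S FR=W RL=S RR=S
cmd 5: advance +1 → t=13, phase=(2,5,3,2) → FL=S FR=W RL=S RR=S
cmd 6: advance +6 → t=19, phase=(0,3,1,0) → FL=S FR=S RL=S RR=S
cmd 7: advance +8 → t=27, phase=(0,3,1,0) → FL=S FR=S RL=S RR=S
cmd 8: advance +8 → t=35, phase=(0,3,1,0) → FL=S FR=S RL=S RR=S

after cmd 1 (t=5): FL=S FR=W RL=S RR=S
after cmd 2 (t=8): FL=W FR=S RL=W RR=W
after cmd 3 (t=11): FL=S FR=S RL=S RR=S
after cmd 4 (t=12): FL=S FR=W RL=S RR=S
after cmd 5 (t=13): FL=S FR=W RL=S RR=S
after cmd 6 (t=19): FL=S FR=S RL=S RR=S
after cmd 7 (t=27): FL=S FR=S RL=S RR=S
after cmd 8 (t=35): FL=S FR=S RL=S RR=S


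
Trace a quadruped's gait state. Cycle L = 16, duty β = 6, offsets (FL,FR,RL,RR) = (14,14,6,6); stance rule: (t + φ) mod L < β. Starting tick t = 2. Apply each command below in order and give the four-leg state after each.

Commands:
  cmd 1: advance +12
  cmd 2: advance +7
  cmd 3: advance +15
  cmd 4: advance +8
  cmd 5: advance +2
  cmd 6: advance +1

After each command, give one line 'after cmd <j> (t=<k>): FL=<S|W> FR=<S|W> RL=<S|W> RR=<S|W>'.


start t=2: FL=S FR=S RL=W RR=W
cmd 1: advance +12 → t=14, phase=(12,12,4,4) → FL=W FR=W RL=S RR=S
cmd 2: advance +7 → t=21, phase=(3,3,11,11) → FL=S FR=S RL=W RR=W
cmd 3: advance +15 → t=36, phase=(2,2,10,10) → FL=S FR=S RL=W RR=W
cmd 4: advance +8 → t=44, phase=(10,10,2,2) → FL=W FR=W RL=S RR=S
cmd 5: advance +2 → t=46, phase=(12,12,4,4) → FL=W FR=W RL=S RR=S
cmd 6: advance +1 → t=47, phase=(13,13,5,5) → FL=W FR=W RL=S RR=S

after cmd 1 (t=14): FL=W FR=W RL=S RR=S
after cmd 2 (t=21): FL=S FR=S RL=W RR=W
after cmd 3 (t=36): FL=S FR=S RL=W RR=W
after cmd 4 (t=44): FL=W FR=W RL=S RR=S
after cmd 5 (t=46): FL=W FR=W RL=S RR=S
after cmd 6 (t=47): FL=W FR=W RL=S RR=S


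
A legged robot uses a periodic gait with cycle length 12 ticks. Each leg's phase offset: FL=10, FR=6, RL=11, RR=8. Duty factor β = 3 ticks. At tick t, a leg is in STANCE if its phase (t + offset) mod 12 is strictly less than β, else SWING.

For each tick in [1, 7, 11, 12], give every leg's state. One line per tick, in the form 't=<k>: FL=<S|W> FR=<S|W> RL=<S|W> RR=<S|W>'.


t=1: phase=(11,7,0,9) vs β=3 → FL=W FR=W RL=S RR=W
t=7: phase=(5,1,6,3) vs β=3 → FL=W FR=S RL=W RR=W
t=11: phase=(9,5,10,7) vs β=3 → FL=W FR=W RL=W RR=W
t=12: phase=(10,6,11,8) vs β=3 → FL=W FR=W RL=W RR=W

t=1: FL=W FR=W RL=S RR=W
t=7: FL=W FR=S RL=W RR=W
t=11: FL=W FR=W RL=W RR=W
t=12: FL=W FR=W RL=W RR=W


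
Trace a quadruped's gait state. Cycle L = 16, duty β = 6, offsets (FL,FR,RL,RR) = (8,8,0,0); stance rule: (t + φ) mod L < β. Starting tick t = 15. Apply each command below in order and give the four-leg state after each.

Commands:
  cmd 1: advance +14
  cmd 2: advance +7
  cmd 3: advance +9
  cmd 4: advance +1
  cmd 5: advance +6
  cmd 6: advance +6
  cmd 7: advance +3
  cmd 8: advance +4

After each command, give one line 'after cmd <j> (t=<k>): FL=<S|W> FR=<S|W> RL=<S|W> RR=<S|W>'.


start t=15: FL=W FR=W RL=W RR=W
cmd 1: advance +14 → t=29, phase=(5,5,13,13) → FL=S FR=S RL=W RR=W
cmd 2: advance +7 → t=36, phase=(12,12,4,4) → FL=W FR=W RL=S RR=S
cmd 3: advance +9 → t=45, phase=(5,5,13,13) → FL=S FR=S RL=W RR=W
cmd 4: advance +1 → t=46, phase=(6,6,14,14) → FL=W FR=W RL=W RR=W
cmd 5: advance +6 → t=52, phase=(12,12,4,4) → FL=W FR=W RL=S RR=S
cmd 6: advance +6 → t=58, phase=(2,2,10,10) → FL=S FR=S RL=W RR=W
cmd 7: advance +3 → t=61, phase=(5,5,13,13) → FL=S FR=S RL=W RR=W
cmd 8: advance +4 → t=65, phase=(9,9,1,1) → FL=W FR=W RL=S RR=S

after cmd 1 (t=29): FL=S FR=S RL=W RR=W
after cmd 2 (t=36): FL=W FR=W RL=S RR=S
after cmd 3 (t=45): FL=S FR=S RL=W RR=W
after cmd 4 (t=46): FL=W FR=W RL=W RR=W
after cmd 5 (t=52): FL=W FR=W RL=S RR=S
after cmd 6 (t=58): FL=S FR=S RL=W RR=W
after cmd 7 (t=61): FL=S FR=S RL=W RR=W
after cmd 8 (t=65): FL=W FR=W RL=S RR=S


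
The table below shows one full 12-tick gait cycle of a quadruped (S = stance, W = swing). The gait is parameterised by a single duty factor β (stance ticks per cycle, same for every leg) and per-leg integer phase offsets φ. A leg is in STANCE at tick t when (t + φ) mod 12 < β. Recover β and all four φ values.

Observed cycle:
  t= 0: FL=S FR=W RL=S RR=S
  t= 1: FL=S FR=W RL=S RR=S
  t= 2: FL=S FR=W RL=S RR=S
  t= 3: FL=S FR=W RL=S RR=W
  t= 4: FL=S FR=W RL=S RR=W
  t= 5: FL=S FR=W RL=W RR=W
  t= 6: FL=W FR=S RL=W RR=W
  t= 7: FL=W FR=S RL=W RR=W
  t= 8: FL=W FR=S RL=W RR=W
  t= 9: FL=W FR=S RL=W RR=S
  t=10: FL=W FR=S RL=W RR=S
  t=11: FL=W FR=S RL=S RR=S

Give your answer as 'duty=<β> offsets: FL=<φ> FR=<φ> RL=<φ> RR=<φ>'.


duty=6 offsets: FL=0 FR=6 RL=1 RR=3

duty β = stance ticks per leg = 6
FL: stance ticks = 6; W→S at t=0 → φ=0
FR: stance ticks = 6; W→S at t=6 → φ=6
RL: stance ticks = 6; W→S at t=11 → φ=1
RR: stance ticks = 6; W→S at t=9 → φ=3


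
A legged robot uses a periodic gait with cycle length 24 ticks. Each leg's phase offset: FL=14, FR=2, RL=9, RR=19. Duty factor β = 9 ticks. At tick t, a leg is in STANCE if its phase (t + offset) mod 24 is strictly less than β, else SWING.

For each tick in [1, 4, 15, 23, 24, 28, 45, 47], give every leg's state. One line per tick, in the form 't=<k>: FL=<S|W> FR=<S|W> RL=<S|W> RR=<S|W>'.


t=1: FL=W FR=S RL=W RR=W
t=4: FL=W FR=S RL=W RR=W
t=15: FL=S FR=W RL=S RR=W
t=23: FL=W FR=S RL=S RR=W
t=24: FL=W FR=S RL=W RR=W
t=28: FL=W FR=S RL=W RR=W
t=45: FL=W FR=W RL=S RR=W
t=47: FL=W FR=S RL=S RR=W

t=1: phase=(15,3,10,20) vs β=9 → FL=W FR=S RL=W RR=W
t=4: phase=(18,6,13,23) vs β=9 → FL=W FR=S RL=W RR=W
t=15: phase=(5,17,0,10) vs β=9 → FL=S FR=W RL=S RR=W
t=23: phase=(13,1,8,18) vs β=9 → FL=W FR=S RL=S RR=W
t=24: phase=(14,2,9,19) vs β=9 → FL=W FR=S RL=W RR=W
t=28: phase=(18,6,13,23) vs β=9 → FL=W FR=S RL=W RR=W
t=45: phase=(11,23,6,16) vs β=9 → FL=W FR=W RL=S RR=W
t=47: phase=(13,1,8,18) vs β=9 → FL=W FR=S RL=S RR=W


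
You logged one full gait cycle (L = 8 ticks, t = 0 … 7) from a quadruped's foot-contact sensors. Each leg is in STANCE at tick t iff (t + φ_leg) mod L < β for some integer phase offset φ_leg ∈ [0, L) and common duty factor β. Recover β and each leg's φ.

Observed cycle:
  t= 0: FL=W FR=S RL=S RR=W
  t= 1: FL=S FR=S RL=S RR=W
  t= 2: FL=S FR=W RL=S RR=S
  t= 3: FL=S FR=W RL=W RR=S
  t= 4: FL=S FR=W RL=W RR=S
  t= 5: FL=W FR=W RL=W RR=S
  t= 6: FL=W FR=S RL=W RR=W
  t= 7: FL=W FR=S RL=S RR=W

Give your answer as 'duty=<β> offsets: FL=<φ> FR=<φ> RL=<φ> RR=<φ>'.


duty β = stance ticks per leg = 4
FL: stance ticks = 4; W→S at t=1 → φ=7
FR: stance ticks = 4; W→S at t=6 → φ=2
RL: stance ticks = 4; W→S at t=7 → φ=1
RR: stance ticks = 4; W→S at t=2 → φ=6

duty=4 offsets: FL=7 FR=2 RL=1 RR=6


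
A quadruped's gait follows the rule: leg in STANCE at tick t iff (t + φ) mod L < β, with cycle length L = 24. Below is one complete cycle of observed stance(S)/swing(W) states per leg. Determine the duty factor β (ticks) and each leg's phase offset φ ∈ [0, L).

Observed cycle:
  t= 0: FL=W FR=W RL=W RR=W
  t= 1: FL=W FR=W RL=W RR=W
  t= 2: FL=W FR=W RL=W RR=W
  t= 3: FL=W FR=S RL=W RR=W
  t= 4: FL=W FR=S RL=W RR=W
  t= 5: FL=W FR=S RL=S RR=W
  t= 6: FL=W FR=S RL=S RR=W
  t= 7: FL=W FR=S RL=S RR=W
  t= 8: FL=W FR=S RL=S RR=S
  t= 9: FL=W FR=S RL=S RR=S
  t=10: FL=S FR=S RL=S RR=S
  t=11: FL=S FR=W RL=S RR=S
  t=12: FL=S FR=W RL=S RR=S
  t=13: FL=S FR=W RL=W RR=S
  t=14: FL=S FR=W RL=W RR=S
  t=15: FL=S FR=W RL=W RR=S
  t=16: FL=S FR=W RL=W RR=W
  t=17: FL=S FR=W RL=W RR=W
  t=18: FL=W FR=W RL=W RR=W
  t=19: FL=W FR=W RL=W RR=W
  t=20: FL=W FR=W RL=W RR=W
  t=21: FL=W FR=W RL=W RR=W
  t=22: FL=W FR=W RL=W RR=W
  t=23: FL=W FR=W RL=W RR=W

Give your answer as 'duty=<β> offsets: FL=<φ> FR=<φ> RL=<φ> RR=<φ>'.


duty β = stance ticks per leg = 8
FL: stance ticks = 8; W→S at t=10 → φ=14
FR: stance ticks = 8; W→S at t=3 → φ=21
RL: stance ticks = 8; W→S at t=5 → φ=19
RR: stance ticks = 8; W→S at t=8 → φ=16

duty=8 offsets: FL=14 FR=21 RL=19 RR=16


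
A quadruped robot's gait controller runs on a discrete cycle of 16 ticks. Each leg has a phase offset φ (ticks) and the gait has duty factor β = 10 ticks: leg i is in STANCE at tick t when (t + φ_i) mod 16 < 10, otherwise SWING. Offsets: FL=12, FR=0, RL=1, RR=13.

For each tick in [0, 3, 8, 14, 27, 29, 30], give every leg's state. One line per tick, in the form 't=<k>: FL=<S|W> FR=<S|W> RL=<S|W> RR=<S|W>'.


t=0: phase=(12,0,1,13) vs β=10 → FL=W FR=S RL=S RR=W
t=3: phase=(15,3,4,0) vs β=10 → FL=W FR=S RL=S RR=S
t=8: phase=(4,8,9,5) vs β=10 → FL=S FR=S RL=S RR=S
t=14: phase=(10,14,15,11) vs β=10 → FL=W FR=W RL=W RR=W
t=27: phase=(7,11,12,8) vs β=10 → FL=S FR=W RL=W RR=S
t=29: phase=(9,13,14,10) vs β=10 → FL=S FR=W RL=W RR=W
t=30: phase=(10,14,15,11) vs β=10 → FL=W FR=W RL=W RR=W

t=0: FL=W FR=S RL=S RR=W
t=3: FL=W FR=S RL=S RR=S
t=8: FL=S FR=S RL=S RR=S
t=14: FL=W FR=W RL=W RR=W
t=27: FL=S FR=W RL=W RR=S
t=29: FL=S FR=W RL=W RR=W
t=30: FL=W FR=W RL=W RR=W


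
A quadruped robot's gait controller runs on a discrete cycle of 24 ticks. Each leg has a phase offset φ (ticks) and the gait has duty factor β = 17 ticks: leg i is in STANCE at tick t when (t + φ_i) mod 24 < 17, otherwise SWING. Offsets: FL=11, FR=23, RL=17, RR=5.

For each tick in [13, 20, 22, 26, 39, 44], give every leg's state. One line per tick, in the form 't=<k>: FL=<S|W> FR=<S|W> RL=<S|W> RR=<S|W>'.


t=13: phase=(0,12,6,18) vs β=17 → FL=S FR=S RL=S RR=W
t=20: phase=(7,19,13,1) vs β=17 → FL=S FR=W RL=S RR=S
t=22: phase=(9,21,15,3) vs β=17 → FL=S FR=W RL=S RR=S
t=26: phase=(13,1,19,7) vs β=17 → FL=S FR=S RL=W RR=S
t=39: phase=(2,14,8,20) vs β=17 → FL=S FR=S RL=S RR=W
t=44: phase=(7,19,13,1) vs β=17 → FL=S FR=W RL=S RR=S

t=13: FL=S FR=S RL=S RR=W
t=20: FL=S FR=W RL=S RR=S
t=22: FL=S FR=W RL=S RR=S
t=26: FL=S FR=S RL=W RR=S
t=39: FL=S FR=S RL=S RR=W
t=44: FL=S FR=W RL=S RR=S


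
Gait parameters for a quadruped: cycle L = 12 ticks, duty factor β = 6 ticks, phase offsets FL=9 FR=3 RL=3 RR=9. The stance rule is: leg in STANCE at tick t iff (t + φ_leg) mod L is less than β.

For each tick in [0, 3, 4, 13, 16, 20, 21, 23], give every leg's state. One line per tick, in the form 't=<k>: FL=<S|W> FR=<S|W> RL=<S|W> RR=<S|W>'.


t=0: FL=W FR=S RL=S RR=W
t=3: FL=S FR=W RL=W RR=S
t=4: FL=S FR=W RL=W RR=S
t=13: FL=W FR=S RL=S RR=W
t=16: FL=S FR=W RL=W RR=S
t=20: FL=S FR=W RL=W RR=S
t=21: FL=W FR=S RL=S RR=W
t=23: FL=W FR=S RL=S RR=W

t=0: phase=(9,3,3,9) vs β=6 → FL=W FR=S RL=S RR=W
t=3: phase=(0,6,6,0) vs β=6 → FL=S FR=W RL=W RR=S
t=4: phase=(1,7,7,1) vs β=6 → FL=S FR=W RL=W RR=S
t=13: phase=(10,4,4,10) vs β=6 → FL=W FR=S RL=S RR=W
t=16: phase=(1,7,7,1) vs β=6 → FL=S FR=W RL=W RR=S
t=20: phase=(5,11,11,5) vs β=6 → FL=S FR=W RL=W RR=S
t=21: phase=(6,0,0,6) vs β=6 → FL=W FR=S RL=S RR=W
t=23: phase=(8,2,2,8) vs β=6 → FL=W FR=S RL=S RR=W


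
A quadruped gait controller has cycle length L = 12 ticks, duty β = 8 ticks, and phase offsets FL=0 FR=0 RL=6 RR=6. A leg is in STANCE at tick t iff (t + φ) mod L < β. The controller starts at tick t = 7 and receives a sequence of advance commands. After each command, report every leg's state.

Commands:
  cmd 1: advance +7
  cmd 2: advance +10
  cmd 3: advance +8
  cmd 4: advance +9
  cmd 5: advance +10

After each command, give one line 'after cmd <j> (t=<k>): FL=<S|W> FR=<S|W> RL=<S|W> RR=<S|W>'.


start t=7: FL=S FR=S RL=S RR=S
cmd 1: advance +7 → t=14, phase=(2,2,8,8) → FL=S FR=S RL=W RR=W
cmd 2: advance +10 → t=24, phase=(0,0,6,6) → FL=S FR=S RL=S RR=S
cmd 3: advance +8 → t=32, phase=(8,8,2,2) → FL=W FR=W RL=S RR=S
cmd 4: advance +9 → t=41, phase=(5,5,11,11) → FL=S FR=S RL=W RR=W
cmd 5: advance +10 → t=51, phase=(3,3,9,9) → FL=S FR=S RL=W RR=W

after cmd 1 (t=14): FL=S FR=S RL=W RR=W
after cmd 2 (t=24): FL=S FR=S RL=S RR=S
after cmd 3 (t=32): FL=W FR=W RL=S RR=S
after cmd 4 (t=41): FL=S FR=S RL=W RR=W
after cmd 5 (t=51): FL=S FR=S RL=W RR=W


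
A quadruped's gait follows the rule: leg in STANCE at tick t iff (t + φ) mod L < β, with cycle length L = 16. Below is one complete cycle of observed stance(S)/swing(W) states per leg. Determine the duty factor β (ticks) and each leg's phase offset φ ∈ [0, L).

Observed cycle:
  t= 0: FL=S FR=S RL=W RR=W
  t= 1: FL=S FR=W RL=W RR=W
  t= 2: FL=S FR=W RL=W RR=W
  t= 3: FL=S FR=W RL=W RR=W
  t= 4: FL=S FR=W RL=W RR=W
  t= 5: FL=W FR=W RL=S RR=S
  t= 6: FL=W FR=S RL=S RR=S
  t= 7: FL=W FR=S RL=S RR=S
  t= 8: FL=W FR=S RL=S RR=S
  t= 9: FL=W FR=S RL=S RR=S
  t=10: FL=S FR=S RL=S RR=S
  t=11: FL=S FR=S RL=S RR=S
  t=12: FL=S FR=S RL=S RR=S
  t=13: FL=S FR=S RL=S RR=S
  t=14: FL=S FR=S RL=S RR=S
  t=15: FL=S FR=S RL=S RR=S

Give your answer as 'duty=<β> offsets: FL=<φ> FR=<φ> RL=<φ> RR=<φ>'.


duty=11 offsets: FL=6 FR=10 RL=11 RR=11

duty β = stance ticks per leg = 11
FL: stance ticks = 11; W→S at t=10 → φ=6
FR: stance ticks = 11; W→S at t=6 → φ=10
RL: stance ticks = 11; W→S at t=5 → φ=11
RR: stance ticks = 11; W→S at t=5 → φ=11


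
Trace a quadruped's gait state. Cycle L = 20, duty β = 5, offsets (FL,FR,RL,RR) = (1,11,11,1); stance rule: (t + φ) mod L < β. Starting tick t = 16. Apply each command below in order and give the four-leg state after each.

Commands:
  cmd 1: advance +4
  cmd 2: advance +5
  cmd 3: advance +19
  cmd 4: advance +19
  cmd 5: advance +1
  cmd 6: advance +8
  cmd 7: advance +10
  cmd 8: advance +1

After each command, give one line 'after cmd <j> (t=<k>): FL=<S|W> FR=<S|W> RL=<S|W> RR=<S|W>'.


after cmd 1 (t=20): FL=S FR=W RL=W RR=S
after cmd 2 (t=25): FL=W FR=W RL=W RR=W
after cmd 3 (t=44): FL=W FR=W RL=W RR=W
after cmd 4 (t=63): FL=S FR=W RL=W RR=S
after cmd 5 (t=64): FL=W FR=W RL=W RR=W
after cmd 6 (t=72): FL=W FR=S RL=S RR=W
after cmd 7 (t=82): FL=S FR=W RL=W RR=S
after cmd 8 (t=83): FL=S FR=W RL=W RR=S

start t=16: FL=W FR=W RL=W RR=W
cmd 1: advance +4 → t=20, phase=(1,11,11,1) → FL=S FR=W RL=W RR=S
cmd 2: advance +5 → t=25, phase=(6,16,16,6) → FL=W FR=W RL=W RR=W
cmd 3: advance +19 → t=44, phase=(5,15,15,5) → FL=W FR=W RL=W RR=W
cmd 4: advance +19 → t=63, phase=(4,14,14,4) → FL=S FR=W RL=W RR=S
cmd 5: advance +1 → t=64, phase=(5,15,15,5) → FL=W FR=W RL=W RR=W
cmd 6: advance +8 → t=72, phase=(13,3,3,13) → FL=W FR=S RL=S RR=W
cmd 7: advance +10 → t=82, phase=(3,13,13,3) → FL=S FR=W RL=W RR=S
cmd 8: advance +1 → t=83, phase=(4,14,14,4) → FL=S FR=W RL=W RR=S


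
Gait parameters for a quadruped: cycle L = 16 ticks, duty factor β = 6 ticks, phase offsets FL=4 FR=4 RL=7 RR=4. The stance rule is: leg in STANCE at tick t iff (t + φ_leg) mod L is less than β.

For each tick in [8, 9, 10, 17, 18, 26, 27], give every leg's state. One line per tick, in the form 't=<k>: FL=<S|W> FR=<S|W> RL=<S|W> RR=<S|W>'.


t=8: FL=W FR=W RL=W RR=W
t=9: FL=W FR=W RL=S RR=W
t=10: FL=W FR=W RL=S RR=W
t=17: FL=S FR=S RL=W RR=S
t=18: FL=W FR=W RL=W RR=W
t=26: FL=W FR=W RL=S RR=W
t=27: FL=W FR=W RL=S RR=W

t=8: phase=(12,12,15,12) vs β=6 → FL=W FR=W RL=W RR=W
t=9: phase=(13,13,0,13) vs β=6 → FL=W FR=W RL=S RR=W
t=10: phase=(14,14,1,14) vs β=6 → FL=W FR=W RL=S RR=W
t=17: phase=(5,5,8,5) vs β=6 → FL=S FR=S RL=W RR=S
t=18: phase=(6,6,9,6) vs β=6 → FL=W FR=W RL=W RR=W
t=26: phase=(14,14,1,14) vs β=6 → FL=W FR=W RL=S RR=W
t=27: phase=(15,15,2,15) vs β=6 → FL=W FR=W RL=S RR=W


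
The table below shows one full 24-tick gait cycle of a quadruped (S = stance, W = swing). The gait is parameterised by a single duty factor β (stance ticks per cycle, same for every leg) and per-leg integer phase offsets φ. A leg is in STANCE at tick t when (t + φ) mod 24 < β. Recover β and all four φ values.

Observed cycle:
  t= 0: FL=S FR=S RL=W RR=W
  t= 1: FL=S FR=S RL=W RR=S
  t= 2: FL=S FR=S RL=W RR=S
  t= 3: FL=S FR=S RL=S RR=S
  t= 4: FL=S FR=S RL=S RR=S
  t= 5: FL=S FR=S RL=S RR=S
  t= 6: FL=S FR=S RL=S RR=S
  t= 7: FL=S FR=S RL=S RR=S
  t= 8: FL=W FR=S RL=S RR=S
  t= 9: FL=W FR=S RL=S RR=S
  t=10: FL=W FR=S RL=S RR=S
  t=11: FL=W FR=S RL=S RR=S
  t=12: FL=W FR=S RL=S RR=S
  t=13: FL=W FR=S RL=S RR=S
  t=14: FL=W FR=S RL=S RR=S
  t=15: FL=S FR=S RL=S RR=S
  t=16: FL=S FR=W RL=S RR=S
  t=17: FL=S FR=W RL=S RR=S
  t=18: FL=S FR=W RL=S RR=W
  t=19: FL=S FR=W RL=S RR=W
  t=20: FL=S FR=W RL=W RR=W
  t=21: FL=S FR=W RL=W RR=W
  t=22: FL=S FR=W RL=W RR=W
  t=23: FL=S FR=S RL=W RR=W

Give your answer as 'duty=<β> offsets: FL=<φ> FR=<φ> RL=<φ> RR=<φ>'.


duty=17 offsets: FL=9 FR=1 RL=21 RR=23

duty β = stance ticks per leg = 17
FL: stance ticks = 17; W→S at t=15 → φ=9
FR: stance ticks = 17; W→S at t=23 → φ=1
RL: stance ticks = 17; W→S at t=3 → φ=21
RR: stance ticks = 17; W→S at t=1 → φ=23


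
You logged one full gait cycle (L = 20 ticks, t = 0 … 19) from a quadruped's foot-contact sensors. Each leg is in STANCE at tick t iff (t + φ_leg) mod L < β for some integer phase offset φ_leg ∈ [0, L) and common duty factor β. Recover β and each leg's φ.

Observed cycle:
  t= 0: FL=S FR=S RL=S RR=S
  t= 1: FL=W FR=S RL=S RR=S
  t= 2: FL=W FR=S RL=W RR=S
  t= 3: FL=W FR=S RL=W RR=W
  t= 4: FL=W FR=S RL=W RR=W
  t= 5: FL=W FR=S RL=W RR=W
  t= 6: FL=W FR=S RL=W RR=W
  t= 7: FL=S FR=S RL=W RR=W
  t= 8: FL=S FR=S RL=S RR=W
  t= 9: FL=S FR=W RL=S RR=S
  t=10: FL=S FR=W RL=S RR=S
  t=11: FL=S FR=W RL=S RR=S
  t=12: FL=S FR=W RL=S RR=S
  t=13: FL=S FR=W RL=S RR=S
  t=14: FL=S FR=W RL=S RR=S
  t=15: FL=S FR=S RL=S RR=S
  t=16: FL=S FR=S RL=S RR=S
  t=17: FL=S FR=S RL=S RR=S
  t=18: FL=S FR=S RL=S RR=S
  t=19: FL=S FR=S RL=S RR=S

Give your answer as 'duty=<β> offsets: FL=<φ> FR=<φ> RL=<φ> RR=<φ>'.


duty=14 offsets: FL=13 FR=5 RL=12 RR=11

duty β = stance ticks per leg = 14
FL: stance ticks = 14; W→S at t=7 → φ=13
FR: stance ticks = 14; W→S at t=15 → φ=5
RL: stance ticks = 14; W→S at t=8 → φ=12
RR: stance ticks = 14; W→S at t=9 → φ=11


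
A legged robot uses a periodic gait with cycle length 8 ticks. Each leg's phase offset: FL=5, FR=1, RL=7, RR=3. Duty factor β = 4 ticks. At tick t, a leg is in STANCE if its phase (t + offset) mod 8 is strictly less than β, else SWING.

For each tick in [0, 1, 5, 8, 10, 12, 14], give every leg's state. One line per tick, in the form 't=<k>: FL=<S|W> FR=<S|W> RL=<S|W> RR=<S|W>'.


t=0: phase=(5,1,7,3) vs β=4 → FL=W FR=S RL=W RR=S
t=1: phase=(6,2,0,4) vs β=4 → FL=W FR=S RL=S RR=W
t=5: phase=(2,6,4,0) vs β=4 → FL=S FR=W RL=W RR=S
t=8: phase=(5,1,7,3) vs β=4 → FL=W FR=S RL=W RR=S
t=10: phase=(7,3,1,5) vs β=4 → FL=W FR=S RL=S RR=W
t=12: phase=(1,5,3,7) vs β=4 → FL=S FR=W RL=S RR=W
t=14: phase=(3,7,5,1) vs β=4 → FL=S FR=W RL=W RR=S

t=0: FL=W FR=S RL=W RR=S
t=1: FL=W FR=S RL=S RR=W
t=5: FL=S FR=W RL=W RR=S
t=8: FL=W FR=S RL=W RR=S
t=10: FL=W FR=S RL=S RR=W
t=12: FL=S FR=W RL=S RR=W
t=14: FL=S FR=W RL=W RR=S


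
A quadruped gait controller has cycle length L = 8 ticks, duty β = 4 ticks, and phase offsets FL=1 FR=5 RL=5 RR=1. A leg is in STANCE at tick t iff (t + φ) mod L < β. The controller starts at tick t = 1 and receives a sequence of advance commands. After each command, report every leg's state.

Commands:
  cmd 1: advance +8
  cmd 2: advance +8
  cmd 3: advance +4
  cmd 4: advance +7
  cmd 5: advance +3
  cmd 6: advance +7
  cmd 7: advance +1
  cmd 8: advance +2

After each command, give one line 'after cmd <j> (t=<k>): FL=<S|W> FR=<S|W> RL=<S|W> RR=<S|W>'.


after cmd 1 (t=9): FL=S FR=W RL=W RR=S
after cmd 2 (t=17): FL=S FR=W RL=W RR=S
after cmd 3 (t=21): FL=W FR=S RL=S RR=W
after cmd 4 (t=28): FL=W FR=S RL=S RR=W
after cmd 5 (t=31): FL=S FR=W RL=W RR=S
after cmd 6 (t=38): FL=W FR=S RL=S RR=W
after cmd 7 (t=39): FL=S FR=W RL=W RR=S
after cmd 8 (t=41): FL=S FR=W RL=W RR=S

start t=1: FL=S FR=W RL=W RR=S
cmd 1: advance +8 → t=9, phase=(2,6,6,2) → FL=S FR=W RL=W RR=S
cmd 2: advance +8 → t=17, phase=(2,6,6,2) → FL=S FR=W RL=W RR=S
cmd 3: advance +4 → t=21, phase=(6,2,2,6) → FL=W FR=S RL=S RR=W
cmd 4: advance +7 → t=28, phase=(5,1,1,5) → FL=W FR=S RL=S RR=W
cmd 5: advance +3 → t=31, phase=(0,4,4,0) → FL=S FR=W RL=W RR=S
cmd 6: advance +7 → t=38, phase=(7,3,3,7) → FL=W FR=S RL=S RR=W
cmd 7: advance +1 → t=39, phase=(0,4,4,0) → FL=S FR=W RL=W RR=S
cmd 8: advance +2 → t=41, phase=(2,6,6,2) → FL=S FR=W RL=W RR=S


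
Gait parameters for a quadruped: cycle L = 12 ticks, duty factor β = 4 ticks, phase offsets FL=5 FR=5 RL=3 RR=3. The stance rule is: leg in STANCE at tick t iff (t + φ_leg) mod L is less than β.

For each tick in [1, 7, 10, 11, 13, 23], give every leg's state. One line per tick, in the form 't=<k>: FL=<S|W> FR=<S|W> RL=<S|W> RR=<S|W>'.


t=1: FL=W FR=W RL=W RR=W
t=7: FL=S FR=S RL=W RR=W
t=10: FL=S FR=S RL=S RR=S
t=11: FL=W FR=W RL=S RR=S
t=13: FL=W FR=W RL=W RR=W
t=23: FL=W FR=W RL=S RR=S

t=1: phase=(6,6,4,4) vs β=4 → FL=W FR=W RL=W RR=W
t=7: phase=(0,0,10,10) vs β=4 → FL=S FR=S RL=W RR=W
t=10: phase=(3,3,1,1) vs β=4 → FL=S FR=S RL=S RR=S
t=11: phase=(4,4,2,2) vs β=4 → FL=W FR=W RL=S RR=S
t=13: phase=(6,6,4,4) vs β=4 → FL=W FR=W RL=W RR=W
t=23: phase=(4,4,2,2) vs β=4 → FL=W FR=W RL=S RR=S


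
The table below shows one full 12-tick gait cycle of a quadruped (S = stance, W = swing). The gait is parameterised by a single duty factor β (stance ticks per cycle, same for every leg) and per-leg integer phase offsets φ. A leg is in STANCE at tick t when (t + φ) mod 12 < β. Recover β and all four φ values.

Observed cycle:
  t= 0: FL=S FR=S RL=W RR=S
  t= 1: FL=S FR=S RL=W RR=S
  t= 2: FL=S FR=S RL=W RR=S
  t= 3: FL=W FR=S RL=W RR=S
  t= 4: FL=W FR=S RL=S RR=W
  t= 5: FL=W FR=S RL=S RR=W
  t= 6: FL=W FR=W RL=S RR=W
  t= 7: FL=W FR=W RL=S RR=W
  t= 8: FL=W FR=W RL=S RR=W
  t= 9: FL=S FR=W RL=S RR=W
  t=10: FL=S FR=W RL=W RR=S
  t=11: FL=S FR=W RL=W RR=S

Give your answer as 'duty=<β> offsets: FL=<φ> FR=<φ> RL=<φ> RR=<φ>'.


duty=6 offsets: FL=3 FR=0 RL=8 RR=2

duty β = stance ticks per leg = 6
FL: stance ticks = 6; W→S at t=9 → φ=3
FR: stance ticks = 6; W→S at t=0 → φ=0
RL: stance ticks = 6; W→S at t=4 → φ=8
RR: stance ticks = 6; W→S at t=10 → φ=2


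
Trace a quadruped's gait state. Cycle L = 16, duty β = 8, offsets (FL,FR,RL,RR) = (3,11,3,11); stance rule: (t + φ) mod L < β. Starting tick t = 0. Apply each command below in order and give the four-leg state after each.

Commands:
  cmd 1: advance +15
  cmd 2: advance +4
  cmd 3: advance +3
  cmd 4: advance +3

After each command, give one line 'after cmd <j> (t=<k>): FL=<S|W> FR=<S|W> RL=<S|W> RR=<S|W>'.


start t=0: FL=S FR=W RL=S RR=W
cmd 1: advance +15 → t=15, phase=(2,10,2,10) → FL=S FR=W RL=S RR=W
cmd 2: advance +4 → t=19, phase=(6,14,6,14) → FL=S FR=W RL=S RR=W
cmd 3: advance +3 → t=22, phase=(9,1,9,1) → FL=W FR=S RL=W RR=S
cmd 4: advance +3 → t=25, phase=(12,4,12,4) → FL=W FR=S RL=W RR=S

after cmd 1 (t=15): FL=S FR=W RL=S RR=W
after cmd 2 (t=19): FL=S FR=W RL=S RR=W
after cmd 3 (t=22): FL=W FR=S RL=W RR=S
after cmd 4 (t=25): FL=W FR=S RL=W RR=S


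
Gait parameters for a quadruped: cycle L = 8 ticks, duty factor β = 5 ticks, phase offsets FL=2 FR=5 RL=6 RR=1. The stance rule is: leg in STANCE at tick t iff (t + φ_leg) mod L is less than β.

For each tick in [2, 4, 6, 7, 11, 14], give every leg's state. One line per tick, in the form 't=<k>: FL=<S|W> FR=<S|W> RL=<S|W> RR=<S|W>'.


t=2: phase=(4,7,0,3) vs β=5 → FL=S FR=W RL=S RR=S
t=4: phase=(6,1,2,5) vs β=5 → FL=W FR=S RL=S RR=W
t=6: phase=(0,3,4,7) vs β=5 → FL=S FR=S RL=S RR=W
t=7: phase=(1,4,5,0) vs β=5 → FL=S FR=S RL=W RR=S
t=11: phase=(5,0,1,4) vs β=5 → FL=W FR=S RL=S RR=S
t=14: phase=(0,3,4,7) vs β=5 → FL=S FR=S RL=S RR=W

t=2: FL=S FR=W RL=S RR=S
t=4: FL=W FR=S RL=S RR=W
t=6: FL=S FR=S RL=S RR=W
t=7: FL=S FR=S RL=W RR=S
t=11: FL=W FR=S RL=S RR=S
t=14: FL=S FR=S RL=S RR=W


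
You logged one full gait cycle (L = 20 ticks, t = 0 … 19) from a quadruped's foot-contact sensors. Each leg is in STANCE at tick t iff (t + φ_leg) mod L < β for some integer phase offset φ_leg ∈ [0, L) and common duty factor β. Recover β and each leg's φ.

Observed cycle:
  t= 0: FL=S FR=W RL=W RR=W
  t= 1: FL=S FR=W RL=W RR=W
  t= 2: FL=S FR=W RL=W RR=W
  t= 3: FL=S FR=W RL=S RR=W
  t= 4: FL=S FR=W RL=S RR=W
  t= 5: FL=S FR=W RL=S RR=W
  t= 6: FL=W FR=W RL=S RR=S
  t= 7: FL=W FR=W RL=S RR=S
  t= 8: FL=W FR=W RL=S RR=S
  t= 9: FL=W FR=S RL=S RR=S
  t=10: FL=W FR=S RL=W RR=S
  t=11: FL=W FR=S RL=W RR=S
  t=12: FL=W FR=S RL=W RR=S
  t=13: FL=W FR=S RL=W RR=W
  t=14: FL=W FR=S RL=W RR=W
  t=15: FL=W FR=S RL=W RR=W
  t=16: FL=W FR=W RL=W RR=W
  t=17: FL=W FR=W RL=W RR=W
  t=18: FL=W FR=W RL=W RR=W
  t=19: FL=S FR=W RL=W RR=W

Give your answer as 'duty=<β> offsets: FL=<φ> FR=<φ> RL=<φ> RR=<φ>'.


duty=7 offsets: FL=1 FR=11 RL=17 RR=14

duty β = stance ticks per leg = 7
FL: stance ticks = 7; W→S at t=19 → φ=1
FR: stance ticks = 7; W→S at t=9 → φ=11
RL: stance ticks = 7; W→S at t=3 → φ=17
RR: stance ticks = 7; W→S at t=6 → φ=14


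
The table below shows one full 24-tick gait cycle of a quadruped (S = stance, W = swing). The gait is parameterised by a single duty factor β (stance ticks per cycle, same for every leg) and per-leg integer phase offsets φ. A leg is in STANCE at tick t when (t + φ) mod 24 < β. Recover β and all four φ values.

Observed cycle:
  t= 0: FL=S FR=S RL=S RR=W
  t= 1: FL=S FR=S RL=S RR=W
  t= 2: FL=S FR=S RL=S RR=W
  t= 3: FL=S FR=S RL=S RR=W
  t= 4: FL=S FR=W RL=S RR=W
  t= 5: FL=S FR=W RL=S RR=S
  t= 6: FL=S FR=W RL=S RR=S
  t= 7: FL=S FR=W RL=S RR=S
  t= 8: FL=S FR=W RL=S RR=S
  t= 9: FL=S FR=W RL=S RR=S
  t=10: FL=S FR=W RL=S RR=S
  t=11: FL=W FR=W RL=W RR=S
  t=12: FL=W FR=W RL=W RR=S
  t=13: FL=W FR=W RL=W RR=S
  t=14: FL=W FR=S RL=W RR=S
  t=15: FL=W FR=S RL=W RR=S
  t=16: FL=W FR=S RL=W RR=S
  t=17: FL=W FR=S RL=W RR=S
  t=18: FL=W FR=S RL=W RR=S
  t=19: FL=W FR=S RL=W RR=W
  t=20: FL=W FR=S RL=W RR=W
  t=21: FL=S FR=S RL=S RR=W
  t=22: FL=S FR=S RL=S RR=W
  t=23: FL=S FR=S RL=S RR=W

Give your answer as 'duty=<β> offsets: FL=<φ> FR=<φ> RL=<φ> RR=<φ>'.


duty β = stance ticks per leg = 14
FL: stance ticks = 14; W→S at t=21 → φ=3
FR: stance ticks = 14; W→S at t=14 → φ=10
RL: stance ticks = 14; W→S at t=21 → φ=3
RR: stance ticks = 14; W→S at t=5 → φ=19

duty=14 offsets: FL=3 FR=10 RL=3 RR=19


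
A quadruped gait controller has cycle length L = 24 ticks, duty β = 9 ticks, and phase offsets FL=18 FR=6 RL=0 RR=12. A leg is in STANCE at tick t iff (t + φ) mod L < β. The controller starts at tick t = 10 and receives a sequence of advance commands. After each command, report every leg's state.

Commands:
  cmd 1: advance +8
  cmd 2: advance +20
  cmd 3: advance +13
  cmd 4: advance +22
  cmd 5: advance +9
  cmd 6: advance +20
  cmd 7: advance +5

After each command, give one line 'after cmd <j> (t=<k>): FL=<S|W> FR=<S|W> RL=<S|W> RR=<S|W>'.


start t=10: FL=S FR=W RL=W RR=W
cmd 1: advance +8 → t=18, phase=(12,0,18,6) → FL=W FR=S RL=W RR=S
cmd 2: advance +20 → t=38, phase=(8,20,14,2) → FL=S FR=W RL=W RR=S
cmd 3: advance +13 → t=51, phase=(21,9,3,15) → FL=W FR=W RL=S RR=W
cmd 4: advance +22 → t=73, phase=(19,7,1,13) → FL=W FR=S RL=S RR=W
cmd 5: advance +9 → t=82, phase=(4,16,10,22) → FL=S FR=W RL=W RR=W
cmd 6: advance +20 → t=102, phase=(0,12,6,18) → FL=S FR=W RL=S RR=W
cmd 7: advance +5 → t=107, phase=(5,17,11,23) → FL=S FR=W RL=W RR=W

after cmd 1 (t=18): FL=W FR=S RL=W RR=S
after cmd 2 (t=38): FL=S FR=W RL=W RR=S
after cmd 3 (t=51): FL=W FR=W RL=S RR=W
after cmd 4 (t=73): FL=W FR=S RL=S RR=W
after cmd 5 (t=82): FL=S FR=W RL=W RR=W
after cmd 6 (t=102): FL=S FR=W RL=S RR=W
after cmd 7 (t=107): FL=S FR=W RL=W RR=W


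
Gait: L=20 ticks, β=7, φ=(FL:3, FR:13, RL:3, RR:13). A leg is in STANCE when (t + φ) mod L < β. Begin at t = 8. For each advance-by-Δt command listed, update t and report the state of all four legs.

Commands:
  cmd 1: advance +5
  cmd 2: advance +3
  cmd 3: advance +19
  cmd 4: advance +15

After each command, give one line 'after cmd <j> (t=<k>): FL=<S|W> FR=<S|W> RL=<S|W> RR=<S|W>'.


start t=8: FL=W FR=S RL=W RR=S
cmd 1: advance +5 → t=13, phase=(16,6,16,6) → FL=W FR=S RL=W RR=S
cmd 2: advance +3 → t=16, phase=(19,9,19,9) → FL=W FR=W RL=W RR=W
cmd 3: advance +19 → t=35, phase=(18,8,18,8) → FL=W FR=W RL=W RR=W
cmd 4: advance +15 → t=50, phase=(13,3,13,3) → FL=W FR=S RL=W RR=S

after cmd 1 (t=13): FL=W FR=S RL=W RR=S
after cmd 2 (t=16): FL=W FR=W RL=W RR=W
after cmd 3 (t=35): FL=W FR=W RL=W RR=W
after cmd 4 (t=50): FL=W FR=S RL=W RR=S


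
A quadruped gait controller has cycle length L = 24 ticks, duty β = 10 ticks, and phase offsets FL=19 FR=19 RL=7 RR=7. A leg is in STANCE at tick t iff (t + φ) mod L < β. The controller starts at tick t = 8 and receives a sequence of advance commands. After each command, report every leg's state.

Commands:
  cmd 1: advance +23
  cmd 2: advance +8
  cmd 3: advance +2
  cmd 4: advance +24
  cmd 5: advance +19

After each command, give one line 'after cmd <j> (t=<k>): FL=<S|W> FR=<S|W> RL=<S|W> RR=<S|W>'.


after cmd 1 (t=31): FL=S FR=S RL=W RR=W
after cmd 2 (t=39): FL=W FR=W RL=W RR=W
after cmd 3 (t=41): FL=W FR=W RL=S RR=S
after cmd 4 (t=65): FL=W FR=W RL=S RR=S
after cmd 5 (t=84): FL=S FR=S RL=W RR=W

start t=8: FL=S FR=S RL=W RR=W
cmd 1: advance +23 → t=31, phase=(2,2,14,14) → FL=S FR=S RL=W RR=W
cmd 2: advance +8 → t=39, phase=(10,10,22,22) → FL=W FR=W RL=W RR=W
cmd 3: advance +2 → t=41, phase=(12,12,0,0) → FL=W FR=W RL=S RR=S
cmd 4: advance +24 → t=65, phase=(12,12,0,0) → FL=W FR=W RL=S RR=S
cmd 5: advance +19 → t=84, phase=(7,7,19,19) → FL=S FR=S RL=W RR=W


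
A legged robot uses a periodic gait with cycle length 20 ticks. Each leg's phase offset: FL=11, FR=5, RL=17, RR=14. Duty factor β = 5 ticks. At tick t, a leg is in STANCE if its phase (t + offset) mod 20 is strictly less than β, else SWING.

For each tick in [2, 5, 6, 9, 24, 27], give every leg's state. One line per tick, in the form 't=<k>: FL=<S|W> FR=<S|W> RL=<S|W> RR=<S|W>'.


t=2: FL=W FR=W RL=W RR=W
t=5: FL=W FR=W RL=S RR=W
t=6: FL=W FR=W RL=S RR=S
t=9: FL=S FR=W RL=W RR=S
t=24: FL=W FR=W RL=S RR=W
t=27: FL=W FR=W RL=S RR=S

t=2: phase=(13,7,19,16) vs β=5 → FL=W FR=W RL=W RR=W
t=5: phase=(16,10,2,19) vs β=5 → FL=W FR=W RL=S RR=W
t=6: phase=(17,11,3,0) vs β=5 → FL=W FR=W RL=S RR=S
t=9: phase=(0,14,6,3) vs β=5 → FL=S FR=W RL=W RR=S
t=24: phase=(15,9,1,18) vs β=5 → FL=W FR=W RL=S RR=W
t=27: phase=(18,12,4,1) vs β=5 → FL=W FR=W RL=S RR=S


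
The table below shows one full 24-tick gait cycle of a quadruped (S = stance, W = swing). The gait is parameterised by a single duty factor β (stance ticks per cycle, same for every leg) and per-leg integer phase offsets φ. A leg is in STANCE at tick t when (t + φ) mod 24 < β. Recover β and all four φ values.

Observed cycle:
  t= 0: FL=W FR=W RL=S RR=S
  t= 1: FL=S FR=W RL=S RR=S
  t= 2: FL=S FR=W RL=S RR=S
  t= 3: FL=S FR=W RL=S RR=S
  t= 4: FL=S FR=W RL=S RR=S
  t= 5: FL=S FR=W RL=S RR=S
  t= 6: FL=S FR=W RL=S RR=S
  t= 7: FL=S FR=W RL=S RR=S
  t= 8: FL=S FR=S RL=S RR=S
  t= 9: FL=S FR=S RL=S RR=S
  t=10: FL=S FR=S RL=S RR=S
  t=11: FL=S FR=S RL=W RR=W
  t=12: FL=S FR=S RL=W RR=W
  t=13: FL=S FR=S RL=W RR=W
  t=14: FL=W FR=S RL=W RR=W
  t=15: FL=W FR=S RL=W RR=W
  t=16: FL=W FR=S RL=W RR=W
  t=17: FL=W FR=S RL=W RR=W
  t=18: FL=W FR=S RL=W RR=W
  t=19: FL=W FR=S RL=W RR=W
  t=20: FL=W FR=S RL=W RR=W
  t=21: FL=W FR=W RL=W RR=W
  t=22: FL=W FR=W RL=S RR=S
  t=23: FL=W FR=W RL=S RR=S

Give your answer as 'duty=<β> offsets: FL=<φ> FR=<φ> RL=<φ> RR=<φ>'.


duty=13 offsets: FL=23 FR=16 RL=2 RR=2

duty β = stance ticks per leg = 13
FL: stance ticks = 13; W→S at t=1 → φ=23
FR: stance ticks = 13; W→S at t=8 → φ=16
RL: stance ticks = 13; W→S at t=22 → φ=2
RR: stance ticks = 13; W→S at t=22 → φ=2


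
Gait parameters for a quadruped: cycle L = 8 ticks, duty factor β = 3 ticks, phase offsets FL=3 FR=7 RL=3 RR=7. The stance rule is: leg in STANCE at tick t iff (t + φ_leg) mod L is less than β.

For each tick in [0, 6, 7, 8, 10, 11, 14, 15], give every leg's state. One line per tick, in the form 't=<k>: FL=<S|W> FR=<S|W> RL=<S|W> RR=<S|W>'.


t=0: FL=W FR=W RL=W RR=W
t=6: FL=S FR=W RL=S RR=W
t=7: FL=S FR=W RL=S RR=W
t=8: FL=W FR=W RL=W RR=W
t=10: FL=W FR=S RL=W RR=S
t=11: FL=W FR=S RL=W RR=S
t=14: FL=S FR=W RL=S RR=W
t=15: FL=S FR=W RL=S RR=W

t=0: phase=(3,7,3,7) vs β=3 → FL=W FR=W RL=W RR=W
t=6: phase=(1,5,1,5) vs β=3 → FL=S FR=W RL=S RR=W
t=7: phase=(2,6,2,6) vs β=3 → FL=S FR=W RL=S RR=W
t=8: phase=(3,7,3,7) vs β=3 → FL=W FR=W RL=W RR=W
t=10: phase=(5,1,5,1) vs β=3 → FL=W FR=S RL=W RR=S
t=11: phase=(6,2,6,2) vs β=3 → FL=W FR=S RL=W RR=S
t=14: phase=(1,5,1,5) vs β=3 → FL=S FR=W RL=S RR=W
t=15: phase=(2,6,2,6) vs β=3 → FL=S FR=W RL=S RR=W


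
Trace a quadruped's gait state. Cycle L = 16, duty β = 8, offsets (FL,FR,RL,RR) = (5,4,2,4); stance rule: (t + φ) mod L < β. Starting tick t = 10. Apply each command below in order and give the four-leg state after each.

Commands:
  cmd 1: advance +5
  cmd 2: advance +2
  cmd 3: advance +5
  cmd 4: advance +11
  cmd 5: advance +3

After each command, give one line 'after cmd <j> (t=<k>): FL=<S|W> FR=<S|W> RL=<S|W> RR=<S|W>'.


after cmd 1 (t=15): FL=S FR=S RL=S RR=S
after cmd 2 (t=17): FL=S FR=S RL=S RR=S
after cmd 3 (t=22): FL=W FR=W RL=W RR=W
after cmd 4 (t=33): FL=S FR=S RL=S RR=S
after cmd 5 (t=36): FL=W FR=W RL=S RR=W

start t=10: FL=W FR=W RL=W RR=W
cmd 1: advance +5 → t=15, phase=(4,3,1,3) → FL=S FR=S RL=S RR=S
cmd 2: advance +2 → t=17, phase=(6,5,3,5) → FL=S FR=S RL=S RR=S
cmd 3: advance +5 → t=22, phase=(11,10,8,10) → FL=W FR=W RL=W RR=W
cmd 4: advance +11 → t=33, phase=(6,5,3,5) → FL=S FR=S RL=S RR=S
cmd 5: advance +3 → t=36, phase=(9,8,6,8) → FL=W FR=W RL=S RR=W
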